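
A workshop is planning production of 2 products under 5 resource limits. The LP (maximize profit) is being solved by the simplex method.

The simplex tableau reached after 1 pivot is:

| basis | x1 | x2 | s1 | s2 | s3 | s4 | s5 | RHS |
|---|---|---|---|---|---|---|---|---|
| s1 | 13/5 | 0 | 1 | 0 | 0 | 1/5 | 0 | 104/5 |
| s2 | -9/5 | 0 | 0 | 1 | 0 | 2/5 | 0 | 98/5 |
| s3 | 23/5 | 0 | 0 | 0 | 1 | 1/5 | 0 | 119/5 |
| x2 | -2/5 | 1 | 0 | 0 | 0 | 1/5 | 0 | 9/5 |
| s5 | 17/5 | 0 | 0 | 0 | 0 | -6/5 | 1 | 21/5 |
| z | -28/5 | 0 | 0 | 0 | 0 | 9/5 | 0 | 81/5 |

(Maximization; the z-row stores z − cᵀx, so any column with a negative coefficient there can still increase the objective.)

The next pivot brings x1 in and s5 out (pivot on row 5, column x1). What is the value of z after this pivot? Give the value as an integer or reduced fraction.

Minimum ratio for x1: (21/5)/(17/5) = 21/17.
z changes by −(z-row coeff of x1)·ratio = −(-28/5)·(21/17) = 588/85.
New z = 81/5 + (588/85) = 393/17.

393/17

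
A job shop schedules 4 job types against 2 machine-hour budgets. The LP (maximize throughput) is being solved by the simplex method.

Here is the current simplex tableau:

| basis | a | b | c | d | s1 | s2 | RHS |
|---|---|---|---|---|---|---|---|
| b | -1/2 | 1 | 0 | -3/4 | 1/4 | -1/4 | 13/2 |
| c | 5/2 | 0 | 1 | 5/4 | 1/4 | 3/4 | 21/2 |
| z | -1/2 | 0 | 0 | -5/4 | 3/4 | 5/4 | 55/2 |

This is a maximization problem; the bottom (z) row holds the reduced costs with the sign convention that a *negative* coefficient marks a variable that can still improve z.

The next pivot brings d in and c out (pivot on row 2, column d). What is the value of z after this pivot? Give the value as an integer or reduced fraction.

Minimum ratio for d: (21/2)/(5/4) = 42/5.
z changes by −(z-row coeff of d)·ratio = −(-5/4)·(42/5) = 21/2.
New z = 55/2 + (21/2) = 38.

38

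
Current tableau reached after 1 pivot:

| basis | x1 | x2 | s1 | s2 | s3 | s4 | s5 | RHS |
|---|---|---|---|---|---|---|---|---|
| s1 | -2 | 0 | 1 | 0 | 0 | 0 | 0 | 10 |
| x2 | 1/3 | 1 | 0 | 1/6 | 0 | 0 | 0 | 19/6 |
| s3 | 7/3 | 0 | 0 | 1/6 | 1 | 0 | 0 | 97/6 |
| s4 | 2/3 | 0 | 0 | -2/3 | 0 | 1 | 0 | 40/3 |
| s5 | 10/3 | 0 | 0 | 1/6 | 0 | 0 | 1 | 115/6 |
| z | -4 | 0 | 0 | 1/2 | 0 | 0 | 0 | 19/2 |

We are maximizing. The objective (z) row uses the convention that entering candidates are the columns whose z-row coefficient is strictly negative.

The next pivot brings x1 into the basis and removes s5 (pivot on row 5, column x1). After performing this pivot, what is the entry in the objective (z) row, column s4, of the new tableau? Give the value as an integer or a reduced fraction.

0

Pivot element is row 5, column x1: 10/3.
Normalize row 5: new (row 5, s4) = 0/(10/3) = 0.
z-row ← z-row − (-4)·(new row 5): 0 − (-4)·0 = 0.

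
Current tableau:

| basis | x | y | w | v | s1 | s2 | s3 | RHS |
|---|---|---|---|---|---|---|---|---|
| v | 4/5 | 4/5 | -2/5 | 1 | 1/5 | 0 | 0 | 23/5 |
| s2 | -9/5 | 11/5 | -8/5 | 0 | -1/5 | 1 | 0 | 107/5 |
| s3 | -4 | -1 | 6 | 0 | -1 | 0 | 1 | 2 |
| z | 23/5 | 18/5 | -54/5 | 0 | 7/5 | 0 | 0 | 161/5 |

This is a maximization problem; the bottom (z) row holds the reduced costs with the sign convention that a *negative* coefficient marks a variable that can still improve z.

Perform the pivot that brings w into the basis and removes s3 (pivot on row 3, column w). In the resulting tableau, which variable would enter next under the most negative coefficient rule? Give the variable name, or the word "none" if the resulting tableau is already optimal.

x

Pivot element 6. New z-row = old z-row − (-54/5)·(row 3/6).
Updated z-row coefficients: x: -13/5, y: 9/5, w: 0, v: 0, s1: -2/5, s2: 0, s3: 9/5.
The most negative is -13/5 in column x, so x would enter next.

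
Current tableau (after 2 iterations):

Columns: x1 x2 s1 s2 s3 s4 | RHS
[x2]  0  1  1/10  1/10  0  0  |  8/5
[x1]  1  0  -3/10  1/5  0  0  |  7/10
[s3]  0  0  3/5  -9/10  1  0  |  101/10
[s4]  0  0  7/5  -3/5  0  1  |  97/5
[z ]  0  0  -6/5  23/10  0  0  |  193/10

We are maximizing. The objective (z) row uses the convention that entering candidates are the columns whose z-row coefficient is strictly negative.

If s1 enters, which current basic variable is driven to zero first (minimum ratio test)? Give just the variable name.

Ratios: row 1 (x2): (8/5)/(1/10) = 16; row 2 (x1): entry -3/10 ≤ 0, skip; row 3 (s3): (101/10)/(3/5) = 101/6; row 4 (s4): (97/5)/(7/5) = 97/7.
Minimum ratio 97/7 is in the s4 row, so s4 leaves.

s4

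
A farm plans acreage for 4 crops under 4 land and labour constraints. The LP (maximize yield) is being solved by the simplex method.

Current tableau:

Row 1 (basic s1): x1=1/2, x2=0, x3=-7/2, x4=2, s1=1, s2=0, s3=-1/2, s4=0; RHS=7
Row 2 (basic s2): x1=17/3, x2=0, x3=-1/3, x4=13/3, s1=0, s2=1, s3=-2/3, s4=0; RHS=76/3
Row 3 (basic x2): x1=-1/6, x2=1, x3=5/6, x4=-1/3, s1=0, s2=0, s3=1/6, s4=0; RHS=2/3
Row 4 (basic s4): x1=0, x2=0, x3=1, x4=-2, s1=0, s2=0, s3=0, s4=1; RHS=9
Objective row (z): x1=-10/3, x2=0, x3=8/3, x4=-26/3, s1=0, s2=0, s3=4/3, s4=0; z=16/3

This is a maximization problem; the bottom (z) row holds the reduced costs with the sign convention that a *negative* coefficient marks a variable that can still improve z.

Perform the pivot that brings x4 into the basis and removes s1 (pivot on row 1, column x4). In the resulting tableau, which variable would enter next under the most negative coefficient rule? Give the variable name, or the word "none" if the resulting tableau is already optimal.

Pivot element 2. New z-row = old z-row − (-26/3)·(row 1/2).
Updated z-row coefficients: x1: -7/6, x2: 0, x3: -25/2, x4: 0, s1: 13/3, s2: 0, s3: -5/6, s4: 0.
The most negative is -25/2 in column x3, so x3 would enter next.

x3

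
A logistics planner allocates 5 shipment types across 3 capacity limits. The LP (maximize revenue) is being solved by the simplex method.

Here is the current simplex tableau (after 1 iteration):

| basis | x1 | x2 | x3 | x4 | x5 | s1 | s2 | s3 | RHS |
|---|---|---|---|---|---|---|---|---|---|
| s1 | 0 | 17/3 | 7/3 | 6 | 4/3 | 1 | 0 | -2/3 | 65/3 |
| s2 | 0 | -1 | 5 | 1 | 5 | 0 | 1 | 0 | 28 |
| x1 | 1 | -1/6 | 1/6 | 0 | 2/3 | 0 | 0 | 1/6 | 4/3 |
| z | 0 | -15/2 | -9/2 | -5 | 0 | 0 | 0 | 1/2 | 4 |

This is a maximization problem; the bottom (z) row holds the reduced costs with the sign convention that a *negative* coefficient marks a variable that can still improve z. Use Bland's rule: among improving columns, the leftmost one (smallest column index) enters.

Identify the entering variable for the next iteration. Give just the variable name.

x2

Objective-row coefficients: x1: 0, x2: -15/2, x3: -9/2, x4: -5, x5: 0, s1: 0, s2: 0, s3: 1/2.
Improving columns: x2, x3, x4. Bland's rule picks the smallest column index → x2.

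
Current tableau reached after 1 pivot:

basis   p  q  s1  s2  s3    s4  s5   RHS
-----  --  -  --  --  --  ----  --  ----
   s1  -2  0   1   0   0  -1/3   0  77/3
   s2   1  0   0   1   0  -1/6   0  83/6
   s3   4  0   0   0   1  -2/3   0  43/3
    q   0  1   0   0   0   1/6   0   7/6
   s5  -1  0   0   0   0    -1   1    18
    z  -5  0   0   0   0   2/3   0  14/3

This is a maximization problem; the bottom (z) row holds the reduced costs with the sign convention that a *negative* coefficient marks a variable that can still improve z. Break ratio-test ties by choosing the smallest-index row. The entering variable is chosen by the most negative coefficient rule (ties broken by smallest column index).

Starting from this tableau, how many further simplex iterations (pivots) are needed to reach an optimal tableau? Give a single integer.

pivot: p in, s3 out → z = 271/12
pivot: s4 in, q out → z = 95/4
No improving column remains; optimal.

2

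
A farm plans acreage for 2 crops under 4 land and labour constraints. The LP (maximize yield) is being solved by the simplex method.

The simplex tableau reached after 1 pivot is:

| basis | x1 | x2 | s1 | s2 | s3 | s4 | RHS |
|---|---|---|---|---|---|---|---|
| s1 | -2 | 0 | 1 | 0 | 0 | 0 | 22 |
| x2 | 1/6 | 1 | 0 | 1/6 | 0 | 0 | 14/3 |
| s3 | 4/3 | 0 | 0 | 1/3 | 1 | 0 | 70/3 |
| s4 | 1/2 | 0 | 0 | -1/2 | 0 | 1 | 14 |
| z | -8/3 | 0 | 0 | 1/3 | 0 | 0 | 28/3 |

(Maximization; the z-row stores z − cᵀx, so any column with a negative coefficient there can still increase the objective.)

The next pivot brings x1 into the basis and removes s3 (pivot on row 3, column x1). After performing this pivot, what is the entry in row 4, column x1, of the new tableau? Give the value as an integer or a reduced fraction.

Pivot element is row 3, column x1: 4/3.
Normalize row 3: new (row 3, x1) = (4/3)/(4/3) = 1.
row 4 ← row 4 − (1/2)·(new row 3): 1/2 − (1/2)·1 = 0.

0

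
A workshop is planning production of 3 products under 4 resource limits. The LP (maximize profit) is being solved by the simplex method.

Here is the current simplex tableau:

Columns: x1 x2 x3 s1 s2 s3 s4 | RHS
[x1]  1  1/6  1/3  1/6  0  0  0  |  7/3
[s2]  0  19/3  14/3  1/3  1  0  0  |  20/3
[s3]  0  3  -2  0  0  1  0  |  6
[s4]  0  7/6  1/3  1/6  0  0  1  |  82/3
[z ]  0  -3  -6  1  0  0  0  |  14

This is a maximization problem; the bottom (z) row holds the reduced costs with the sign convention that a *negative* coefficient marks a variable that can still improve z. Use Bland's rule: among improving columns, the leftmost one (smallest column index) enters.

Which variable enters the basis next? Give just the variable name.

x2

Objective-row coefficients: x1: 0, x2: -3, x3: -6, s1: 1, s2: 0, s3: 0, s4: 0.
Improving columns: x2, x3. Bland's rule picks the smallest column index → x2.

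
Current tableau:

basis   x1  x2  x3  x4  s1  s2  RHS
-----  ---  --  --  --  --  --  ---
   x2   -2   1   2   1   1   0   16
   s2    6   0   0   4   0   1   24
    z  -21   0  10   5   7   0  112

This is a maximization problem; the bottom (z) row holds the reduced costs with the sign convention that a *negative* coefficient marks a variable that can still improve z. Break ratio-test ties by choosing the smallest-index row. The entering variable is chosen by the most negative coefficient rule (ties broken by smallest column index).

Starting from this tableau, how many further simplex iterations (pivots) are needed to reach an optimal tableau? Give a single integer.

pivot: x1 in, s2 out → z = 196
No improving column remains; optimal.

1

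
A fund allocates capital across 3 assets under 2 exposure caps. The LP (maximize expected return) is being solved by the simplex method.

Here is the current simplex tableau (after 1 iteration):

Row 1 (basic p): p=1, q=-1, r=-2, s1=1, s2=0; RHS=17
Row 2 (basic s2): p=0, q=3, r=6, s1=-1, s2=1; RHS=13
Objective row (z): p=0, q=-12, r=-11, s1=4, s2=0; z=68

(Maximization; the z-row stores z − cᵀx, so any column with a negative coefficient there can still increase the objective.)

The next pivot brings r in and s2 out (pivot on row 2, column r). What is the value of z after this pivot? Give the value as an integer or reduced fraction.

Minimum ratio for r: 13/6 = 13/6.
z changes by −(z-row coeff of r)·ratio = −(-11)·(13/6) = 143/6.
New z = 68 + (143/6) = 551/6.

551/6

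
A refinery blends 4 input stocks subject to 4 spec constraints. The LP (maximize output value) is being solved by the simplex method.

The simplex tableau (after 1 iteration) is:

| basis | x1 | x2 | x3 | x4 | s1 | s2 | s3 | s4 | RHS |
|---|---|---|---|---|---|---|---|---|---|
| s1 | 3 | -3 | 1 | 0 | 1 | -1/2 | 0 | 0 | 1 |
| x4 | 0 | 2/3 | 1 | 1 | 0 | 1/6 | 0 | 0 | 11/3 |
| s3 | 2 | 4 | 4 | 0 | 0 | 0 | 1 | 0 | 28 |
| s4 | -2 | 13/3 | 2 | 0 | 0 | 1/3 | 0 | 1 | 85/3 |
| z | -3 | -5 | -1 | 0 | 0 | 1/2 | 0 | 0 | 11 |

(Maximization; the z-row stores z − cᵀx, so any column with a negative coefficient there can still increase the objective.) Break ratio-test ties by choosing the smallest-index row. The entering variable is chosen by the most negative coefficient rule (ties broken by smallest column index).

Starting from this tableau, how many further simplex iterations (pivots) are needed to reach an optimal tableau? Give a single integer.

pivot: x2 in, x4 out → z = 77/2
pivot: x1 in, s3 out → z = 95/2
pivot: x4 in, s1 out → z = 436/9
No improving column remains; optimal.

3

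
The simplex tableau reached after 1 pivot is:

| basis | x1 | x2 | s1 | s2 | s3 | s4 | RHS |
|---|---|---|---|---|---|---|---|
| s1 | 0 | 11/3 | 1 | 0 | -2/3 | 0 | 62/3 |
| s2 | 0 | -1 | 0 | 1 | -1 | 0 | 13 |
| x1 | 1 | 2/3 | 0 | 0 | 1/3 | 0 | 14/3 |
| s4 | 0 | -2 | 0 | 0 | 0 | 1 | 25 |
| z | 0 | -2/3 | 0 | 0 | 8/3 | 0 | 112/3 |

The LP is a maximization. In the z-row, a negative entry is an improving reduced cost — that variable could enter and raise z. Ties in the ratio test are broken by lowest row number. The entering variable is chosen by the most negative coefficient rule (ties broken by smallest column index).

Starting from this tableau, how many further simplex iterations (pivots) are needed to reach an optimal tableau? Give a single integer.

1

pivot: x2 in, s1 out → z = 452/11
No improving column remains; optimal.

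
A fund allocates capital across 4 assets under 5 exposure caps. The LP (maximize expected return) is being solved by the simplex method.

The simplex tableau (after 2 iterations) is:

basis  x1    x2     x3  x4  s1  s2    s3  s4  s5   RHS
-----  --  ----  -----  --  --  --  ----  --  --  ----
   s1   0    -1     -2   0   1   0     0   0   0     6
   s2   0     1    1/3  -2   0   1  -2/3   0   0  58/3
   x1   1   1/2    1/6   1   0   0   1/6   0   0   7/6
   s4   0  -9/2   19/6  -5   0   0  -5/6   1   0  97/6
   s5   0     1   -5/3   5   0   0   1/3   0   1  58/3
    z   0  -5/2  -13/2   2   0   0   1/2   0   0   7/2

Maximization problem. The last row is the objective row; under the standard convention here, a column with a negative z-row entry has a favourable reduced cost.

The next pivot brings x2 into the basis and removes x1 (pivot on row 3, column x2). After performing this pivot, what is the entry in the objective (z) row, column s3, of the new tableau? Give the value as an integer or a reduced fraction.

Pivot element is row 3, column x2: 1/2.
Normalize row 3: new (row 3, s3) = (1/6)/(1/2) = 1/3.
z-row ← z-row − (-5/2)·(new row 3): 1/2 − (-5/2)·(1/3) = 4/3.

4/3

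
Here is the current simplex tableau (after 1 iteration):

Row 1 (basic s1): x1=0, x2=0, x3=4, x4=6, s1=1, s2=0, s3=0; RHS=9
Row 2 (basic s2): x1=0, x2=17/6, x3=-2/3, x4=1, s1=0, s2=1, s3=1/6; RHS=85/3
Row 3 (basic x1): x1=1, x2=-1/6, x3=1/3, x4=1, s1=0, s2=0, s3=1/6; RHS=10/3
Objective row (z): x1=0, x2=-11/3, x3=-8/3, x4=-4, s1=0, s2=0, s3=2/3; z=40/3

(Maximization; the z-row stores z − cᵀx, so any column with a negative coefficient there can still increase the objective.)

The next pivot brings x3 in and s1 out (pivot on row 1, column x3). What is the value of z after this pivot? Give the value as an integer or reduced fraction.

Minimum ratio for x3: 9/4 = 9/4.
z changes by −(z-row coeff of x3)·ratio = −(-8/3)·(9/4) = 6.
New z = 40/3 + 6 = 58/3.

58/3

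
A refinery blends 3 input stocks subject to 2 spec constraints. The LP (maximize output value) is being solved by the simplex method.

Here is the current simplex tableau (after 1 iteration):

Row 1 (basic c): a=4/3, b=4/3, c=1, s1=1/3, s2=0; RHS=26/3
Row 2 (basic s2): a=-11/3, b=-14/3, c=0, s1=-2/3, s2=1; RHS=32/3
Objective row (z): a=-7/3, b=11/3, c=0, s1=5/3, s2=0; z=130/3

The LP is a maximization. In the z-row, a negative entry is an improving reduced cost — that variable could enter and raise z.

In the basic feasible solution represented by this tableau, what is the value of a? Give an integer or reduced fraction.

a is nonbasic (not in the basis column), so its value in the current BFS is 0.

0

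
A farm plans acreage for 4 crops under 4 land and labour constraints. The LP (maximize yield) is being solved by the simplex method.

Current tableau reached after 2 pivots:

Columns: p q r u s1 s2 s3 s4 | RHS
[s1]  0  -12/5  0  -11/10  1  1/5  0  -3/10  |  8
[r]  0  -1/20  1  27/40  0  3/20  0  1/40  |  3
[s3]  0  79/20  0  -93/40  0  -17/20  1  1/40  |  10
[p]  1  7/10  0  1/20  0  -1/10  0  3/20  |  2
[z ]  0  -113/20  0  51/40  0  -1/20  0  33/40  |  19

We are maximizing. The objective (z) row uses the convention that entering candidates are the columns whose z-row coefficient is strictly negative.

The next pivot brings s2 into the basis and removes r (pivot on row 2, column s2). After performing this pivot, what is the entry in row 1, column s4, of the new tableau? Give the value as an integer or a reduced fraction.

-1/3

Pivot element is row 2, column s2: 3/20.
Normalize row 2: new (row 2, s4) = (1/40)/(3/20) = 1/6.
row 1 ← row 1 − (1/5)·(new row 2): -3/10 − (1/5)·(1/6) = -1/3.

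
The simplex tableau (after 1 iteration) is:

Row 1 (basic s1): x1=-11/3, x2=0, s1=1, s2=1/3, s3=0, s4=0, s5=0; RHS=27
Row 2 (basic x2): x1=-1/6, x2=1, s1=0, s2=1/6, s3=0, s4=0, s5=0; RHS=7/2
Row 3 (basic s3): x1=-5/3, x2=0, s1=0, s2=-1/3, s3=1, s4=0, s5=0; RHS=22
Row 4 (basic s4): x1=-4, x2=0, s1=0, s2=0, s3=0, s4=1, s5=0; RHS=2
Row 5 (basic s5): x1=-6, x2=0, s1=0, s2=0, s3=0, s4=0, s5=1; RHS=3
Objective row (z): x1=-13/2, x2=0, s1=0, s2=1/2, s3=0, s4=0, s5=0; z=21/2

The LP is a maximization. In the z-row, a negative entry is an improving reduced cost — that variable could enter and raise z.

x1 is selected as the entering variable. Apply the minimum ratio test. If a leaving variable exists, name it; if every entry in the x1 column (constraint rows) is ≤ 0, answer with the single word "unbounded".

x1-column entries: row 1: -11/3, row 2: -1/6, row 3: -5/3, row 4: -4, row 5: -6. All ≤ 0, so x1 can increase without bound; the LP is unbounded in this direction.

unbounded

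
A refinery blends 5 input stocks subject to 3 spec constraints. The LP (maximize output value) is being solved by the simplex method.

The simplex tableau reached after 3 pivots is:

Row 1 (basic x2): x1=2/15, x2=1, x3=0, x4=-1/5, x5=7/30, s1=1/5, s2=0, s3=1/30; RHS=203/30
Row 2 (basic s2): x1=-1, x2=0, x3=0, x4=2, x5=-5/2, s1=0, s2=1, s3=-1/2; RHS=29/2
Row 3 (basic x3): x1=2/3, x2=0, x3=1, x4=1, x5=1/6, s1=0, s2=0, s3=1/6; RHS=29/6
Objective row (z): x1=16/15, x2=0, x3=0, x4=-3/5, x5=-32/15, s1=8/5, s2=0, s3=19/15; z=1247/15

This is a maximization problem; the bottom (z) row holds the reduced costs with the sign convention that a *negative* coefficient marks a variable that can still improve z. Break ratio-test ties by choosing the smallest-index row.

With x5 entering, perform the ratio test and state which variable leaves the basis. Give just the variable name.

x2

Ratios: row 1 (x2): (203/30)/(7/30) = 29; row 2 (s2): entry -5/2 ≤ 0, skip; row 3 (x3): (29/6)/(1/6) = 29.
Minimum ratio 29 is in the x2 row, so x2 leaves.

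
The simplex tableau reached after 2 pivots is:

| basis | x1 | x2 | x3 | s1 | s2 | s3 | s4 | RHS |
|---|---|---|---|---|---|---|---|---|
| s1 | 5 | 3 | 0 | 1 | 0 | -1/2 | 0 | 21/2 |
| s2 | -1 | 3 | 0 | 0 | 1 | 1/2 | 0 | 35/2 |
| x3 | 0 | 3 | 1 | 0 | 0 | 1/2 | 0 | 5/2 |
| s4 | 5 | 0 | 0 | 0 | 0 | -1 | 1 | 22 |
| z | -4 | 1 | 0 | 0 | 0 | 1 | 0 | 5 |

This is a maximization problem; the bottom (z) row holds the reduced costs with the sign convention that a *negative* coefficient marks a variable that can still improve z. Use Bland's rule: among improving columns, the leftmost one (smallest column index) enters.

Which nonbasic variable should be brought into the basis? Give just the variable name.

x1

Objective-row coefficients: x1: -4, x2: 1, x3: 0, s1: 0, s2: 0, s3: 1, s4: 0.
Improving columns: x1. Bland's rule picks the smallest column index → x1.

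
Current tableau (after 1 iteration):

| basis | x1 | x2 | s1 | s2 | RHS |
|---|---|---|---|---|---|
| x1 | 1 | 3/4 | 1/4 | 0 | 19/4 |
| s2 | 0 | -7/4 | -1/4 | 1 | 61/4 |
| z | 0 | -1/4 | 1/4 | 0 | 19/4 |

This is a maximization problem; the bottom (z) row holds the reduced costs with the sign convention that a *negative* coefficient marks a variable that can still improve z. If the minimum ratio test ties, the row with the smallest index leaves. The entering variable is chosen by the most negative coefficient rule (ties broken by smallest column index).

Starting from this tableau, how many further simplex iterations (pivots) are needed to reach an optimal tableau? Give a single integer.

pivot: x2 in, x1 out → z = 19/3
No improving column remains; optimal.

1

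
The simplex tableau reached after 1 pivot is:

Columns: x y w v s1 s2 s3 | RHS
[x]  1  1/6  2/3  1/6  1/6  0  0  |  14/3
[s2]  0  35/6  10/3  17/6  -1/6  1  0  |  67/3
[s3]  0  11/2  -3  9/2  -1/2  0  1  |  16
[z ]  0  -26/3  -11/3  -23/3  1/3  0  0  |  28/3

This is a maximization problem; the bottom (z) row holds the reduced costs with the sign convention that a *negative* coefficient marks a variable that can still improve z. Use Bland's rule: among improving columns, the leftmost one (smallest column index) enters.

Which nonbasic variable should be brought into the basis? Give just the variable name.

Objective-row coefficients: x: 0, y: -26/3, w: -11/3, v: -23/3, s1: 1/3, s2: 0, s3: 0.
Improving columns: y, w, v. Bland's rule picks the smallest column index → y.

y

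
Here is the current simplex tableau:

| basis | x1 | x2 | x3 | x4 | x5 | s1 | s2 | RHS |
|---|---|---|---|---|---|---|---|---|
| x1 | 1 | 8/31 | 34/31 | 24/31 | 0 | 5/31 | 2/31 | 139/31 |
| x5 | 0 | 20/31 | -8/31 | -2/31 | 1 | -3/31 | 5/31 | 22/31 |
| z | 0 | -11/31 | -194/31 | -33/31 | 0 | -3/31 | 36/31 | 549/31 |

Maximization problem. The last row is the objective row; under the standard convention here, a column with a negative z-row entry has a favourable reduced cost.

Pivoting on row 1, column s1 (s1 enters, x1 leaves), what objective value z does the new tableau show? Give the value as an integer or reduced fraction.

102/5

Minimum ratio for s1: (139/31)/(5/31) = 139/5.
z changes by −(z-row coeff of s1)·ratio = −(-3/31)·(139/5) = 417/155.
New z = 549/31 + (417/155) = 102/5.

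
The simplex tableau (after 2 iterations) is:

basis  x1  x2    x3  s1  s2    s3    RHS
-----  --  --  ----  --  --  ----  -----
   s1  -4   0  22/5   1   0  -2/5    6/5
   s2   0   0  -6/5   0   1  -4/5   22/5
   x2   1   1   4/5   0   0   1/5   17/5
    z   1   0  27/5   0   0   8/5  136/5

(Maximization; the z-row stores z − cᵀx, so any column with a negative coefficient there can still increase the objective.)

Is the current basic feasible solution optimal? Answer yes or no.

No objective-row coefficient is strictly negative, so no entering variable exists; the tableau is optimal.

yes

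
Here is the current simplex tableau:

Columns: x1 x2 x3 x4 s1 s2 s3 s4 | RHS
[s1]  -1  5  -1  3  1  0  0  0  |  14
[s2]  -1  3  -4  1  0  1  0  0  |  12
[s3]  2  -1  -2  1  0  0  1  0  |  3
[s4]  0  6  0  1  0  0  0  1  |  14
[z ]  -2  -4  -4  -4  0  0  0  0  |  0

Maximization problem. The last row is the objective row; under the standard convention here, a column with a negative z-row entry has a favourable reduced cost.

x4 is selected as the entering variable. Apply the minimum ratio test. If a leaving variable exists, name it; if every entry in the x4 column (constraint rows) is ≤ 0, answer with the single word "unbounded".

Ratios: row 1 (s1): 14/3 = 14/3; row 2 (s2): 12/1 = 12; row 3 (s3): 3/1 = 3; row 4 (s4): 14/1 = 14.
Minimum ratio is in the s3 row, so s3 leaves.

s3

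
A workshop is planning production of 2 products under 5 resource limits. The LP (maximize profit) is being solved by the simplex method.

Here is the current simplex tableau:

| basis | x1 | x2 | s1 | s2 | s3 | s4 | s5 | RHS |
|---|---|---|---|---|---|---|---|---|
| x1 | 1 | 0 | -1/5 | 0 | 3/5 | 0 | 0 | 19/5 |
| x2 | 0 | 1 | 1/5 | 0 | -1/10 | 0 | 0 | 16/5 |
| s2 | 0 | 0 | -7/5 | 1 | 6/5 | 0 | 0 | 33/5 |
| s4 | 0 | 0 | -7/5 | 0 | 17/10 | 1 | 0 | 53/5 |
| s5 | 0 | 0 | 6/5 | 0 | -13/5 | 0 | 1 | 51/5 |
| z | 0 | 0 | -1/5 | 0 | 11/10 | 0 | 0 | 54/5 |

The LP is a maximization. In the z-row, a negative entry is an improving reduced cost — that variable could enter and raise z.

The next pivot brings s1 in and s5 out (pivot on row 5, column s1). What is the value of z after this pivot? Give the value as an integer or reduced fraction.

Minimum ratio for s1: (51/5)/(6/5) = 17/2.
z changes by −(z-row coeff of s1)·ratio = −(-1/5)·(17/2) = 17/10.
New z = 54/5 + (17/10) = 25/2.

25/2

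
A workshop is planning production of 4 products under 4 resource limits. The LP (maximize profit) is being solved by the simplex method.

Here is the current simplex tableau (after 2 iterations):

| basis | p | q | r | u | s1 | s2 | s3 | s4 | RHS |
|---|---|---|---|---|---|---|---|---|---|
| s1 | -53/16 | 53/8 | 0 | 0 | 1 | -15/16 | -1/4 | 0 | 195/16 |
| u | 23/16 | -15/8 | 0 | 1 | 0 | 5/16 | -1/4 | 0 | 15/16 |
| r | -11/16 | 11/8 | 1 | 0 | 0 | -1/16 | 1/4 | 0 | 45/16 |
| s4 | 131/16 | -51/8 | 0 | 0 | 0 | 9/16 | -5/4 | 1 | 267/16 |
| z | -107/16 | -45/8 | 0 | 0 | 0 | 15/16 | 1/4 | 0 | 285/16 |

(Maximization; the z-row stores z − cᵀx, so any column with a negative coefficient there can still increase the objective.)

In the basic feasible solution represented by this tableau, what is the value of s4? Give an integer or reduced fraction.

s4 is basic (row 4); its value is the RHS of that row: 267/16.

267/16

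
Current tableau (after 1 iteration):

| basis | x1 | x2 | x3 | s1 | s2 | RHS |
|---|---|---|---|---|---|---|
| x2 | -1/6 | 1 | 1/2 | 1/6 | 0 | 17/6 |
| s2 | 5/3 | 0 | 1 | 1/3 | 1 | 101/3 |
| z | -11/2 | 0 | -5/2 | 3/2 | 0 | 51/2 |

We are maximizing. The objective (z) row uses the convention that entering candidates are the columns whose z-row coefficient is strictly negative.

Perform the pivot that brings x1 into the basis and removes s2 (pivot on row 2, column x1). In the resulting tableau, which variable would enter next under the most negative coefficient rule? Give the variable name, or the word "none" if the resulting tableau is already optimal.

Pivot element 5/3. New z-row = old z-row − (-11/2)·(row 2/(5/3)).
Updated z-row coefficients: x1: 0, x2: 0, x3: 4/5, s1: 13/5, s2: 33/10.
No coefficient is strictly negative; the tableau after this pivot is optimal.

none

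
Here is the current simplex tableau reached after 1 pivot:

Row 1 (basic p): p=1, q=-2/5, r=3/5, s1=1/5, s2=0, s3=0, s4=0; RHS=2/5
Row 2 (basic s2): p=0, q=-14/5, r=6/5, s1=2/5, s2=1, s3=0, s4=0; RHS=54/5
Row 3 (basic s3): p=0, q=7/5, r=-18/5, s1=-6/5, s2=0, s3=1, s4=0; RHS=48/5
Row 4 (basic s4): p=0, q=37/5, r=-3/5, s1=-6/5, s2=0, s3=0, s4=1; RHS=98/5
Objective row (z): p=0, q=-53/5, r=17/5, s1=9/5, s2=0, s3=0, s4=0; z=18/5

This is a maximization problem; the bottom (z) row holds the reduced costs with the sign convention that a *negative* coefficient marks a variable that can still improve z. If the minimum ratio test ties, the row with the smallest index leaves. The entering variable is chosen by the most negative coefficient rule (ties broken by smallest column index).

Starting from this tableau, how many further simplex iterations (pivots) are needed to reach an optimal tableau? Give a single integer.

1

pivot: q in, s4 out → z = 1172/37
No improving column remains; optimal.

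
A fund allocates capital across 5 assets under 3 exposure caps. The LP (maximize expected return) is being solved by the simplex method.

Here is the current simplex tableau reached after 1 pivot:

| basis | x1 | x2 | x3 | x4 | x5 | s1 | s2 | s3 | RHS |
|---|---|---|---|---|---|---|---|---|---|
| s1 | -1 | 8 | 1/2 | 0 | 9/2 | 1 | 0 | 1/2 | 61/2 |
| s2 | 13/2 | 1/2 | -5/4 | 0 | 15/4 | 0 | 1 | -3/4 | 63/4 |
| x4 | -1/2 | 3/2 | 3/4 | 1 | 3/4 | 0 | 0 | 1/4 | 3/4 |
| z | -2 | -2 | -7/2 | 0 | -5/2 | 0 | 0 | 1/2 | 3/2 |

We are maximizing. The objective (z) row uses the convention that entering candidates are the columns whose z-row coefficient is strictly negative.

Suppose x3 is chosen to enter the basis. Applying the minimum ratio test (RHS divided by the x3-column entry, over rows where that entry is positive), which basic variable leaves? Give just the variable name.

x4

Ratios: row 1 (s1): (61/2)/(1/2) = 61; row 2 (s2): entry -5/4 ≤ 0, skip; row 3 (x4): (3/4)/(3/4) = 1.
Minimum ratio 1 is in the x4 row, so x4 leaves.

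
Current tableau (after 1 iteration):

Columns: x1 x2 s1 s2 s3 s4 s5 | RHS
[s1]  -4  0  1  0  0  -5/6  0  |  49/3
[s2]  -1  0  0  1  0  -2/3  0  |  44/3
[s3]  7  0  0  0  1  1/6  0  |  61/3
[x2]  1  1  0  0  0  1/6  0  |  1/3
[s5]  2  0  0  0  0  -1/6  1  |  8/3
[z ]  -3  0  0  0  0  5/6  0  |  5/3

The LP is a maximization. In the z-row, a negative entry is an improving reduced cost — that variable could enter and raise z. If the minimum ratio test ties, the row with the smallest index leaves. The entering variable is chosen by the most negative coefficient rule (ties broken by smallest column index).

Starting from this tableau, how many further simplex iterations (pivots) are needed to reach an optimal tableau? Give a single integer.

pivot: x1 in, x2 out → z = 8/3
No improving column remains; optimal.

1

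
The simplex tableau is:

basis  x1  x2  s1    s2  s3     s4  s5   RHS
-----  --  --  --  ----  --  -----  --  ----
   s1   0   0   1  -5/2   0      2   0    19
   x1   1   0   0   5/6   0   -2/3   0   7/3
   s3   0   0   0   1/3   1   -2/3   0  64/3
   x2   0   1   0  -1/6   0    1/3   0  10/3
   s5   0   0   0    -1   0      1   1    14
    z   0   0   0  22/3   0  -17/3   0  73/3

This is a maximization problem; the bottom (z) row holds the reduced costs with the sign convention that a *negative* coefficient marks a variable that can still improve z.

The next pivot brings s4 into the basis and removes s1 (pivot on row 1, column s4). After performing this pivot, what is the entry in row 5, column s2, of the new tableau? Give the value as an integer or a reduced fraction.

Pivot element is row 1, column s4: 2.
Normalize row 1: new (row 1, s2) = (-5/2)/2 = -5/4.
row 5 ← row 5 − 1·(new row 1): -1 − 1·(-5/4) = 1/4.

1/4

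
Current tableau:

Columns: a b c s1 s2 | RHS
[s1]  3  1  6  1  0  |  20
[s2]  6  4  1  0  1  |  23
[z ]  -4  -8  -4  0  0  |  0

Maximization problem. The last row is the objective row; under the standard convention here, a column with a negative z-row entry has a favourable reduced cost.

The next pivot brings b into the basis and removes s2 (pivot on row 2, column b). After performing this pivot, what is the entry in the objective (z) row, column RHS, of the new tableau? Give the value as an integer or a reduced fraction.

Pivot element is row 2, column b: 4.
Normalize row 2: new (row 2, RHS) = 23/4 = 23/4.
z-row ← z-row − (-8)·(new row 2): 0 − (-8)·(23/4) = 46.

46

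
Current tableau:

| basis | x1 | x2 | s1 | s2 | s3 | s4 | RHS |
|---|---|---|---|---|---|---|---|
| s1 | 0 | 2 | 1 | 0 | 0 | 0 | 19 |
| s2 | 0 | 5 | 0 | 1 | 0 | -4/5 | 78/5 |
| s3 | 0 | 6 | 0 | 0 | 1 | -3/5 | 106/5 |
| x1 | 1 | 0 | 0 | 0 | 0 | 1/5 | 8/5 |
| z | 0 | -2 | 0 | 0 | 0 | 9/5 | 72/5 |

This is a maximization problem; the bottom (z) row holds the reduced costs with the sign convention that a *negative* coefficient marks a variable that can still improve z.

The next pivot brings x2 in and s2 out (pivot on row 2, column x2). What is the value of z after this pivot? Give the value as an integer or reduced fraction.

Minimum ratio for x2: (78/5)/5 = 78/25.
z changes by −(z-row coeff of x2)·ratio = −(-2)·(78/25) = 156/25.
New z = 72/5 + (156/25) = 516/25.

516/25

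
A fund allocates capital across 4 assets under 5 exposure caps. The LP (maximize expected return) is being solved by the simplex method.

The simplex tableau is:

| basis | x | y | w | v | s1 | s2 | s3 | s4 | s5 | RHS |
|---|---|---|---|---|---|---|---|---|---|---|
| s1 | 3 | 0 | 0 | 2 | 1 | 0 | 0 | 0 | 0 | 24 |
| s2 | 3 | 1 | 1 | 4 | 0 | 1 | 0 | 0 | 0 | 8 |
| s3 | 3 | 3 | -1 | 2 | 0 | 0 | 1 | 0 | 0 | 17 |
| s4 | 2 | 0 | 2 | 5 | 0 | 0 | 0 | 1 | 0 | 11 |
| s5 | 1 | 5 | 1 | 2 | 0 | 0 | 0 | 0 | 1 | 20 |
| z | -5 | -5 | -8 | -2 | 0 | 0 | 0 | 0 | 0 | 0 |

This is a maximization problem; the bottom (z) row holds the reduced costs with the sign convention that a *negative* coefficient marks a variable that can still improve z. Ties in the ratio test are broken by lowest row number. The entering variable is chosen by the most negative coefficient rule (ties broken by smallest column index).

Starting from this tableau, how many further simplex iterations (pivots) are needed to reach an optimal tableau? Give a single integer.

2

pivot: w in, s4 out → z = 44
pivot: y in, s2 out → z = 113/2
No improving column remains; optimal.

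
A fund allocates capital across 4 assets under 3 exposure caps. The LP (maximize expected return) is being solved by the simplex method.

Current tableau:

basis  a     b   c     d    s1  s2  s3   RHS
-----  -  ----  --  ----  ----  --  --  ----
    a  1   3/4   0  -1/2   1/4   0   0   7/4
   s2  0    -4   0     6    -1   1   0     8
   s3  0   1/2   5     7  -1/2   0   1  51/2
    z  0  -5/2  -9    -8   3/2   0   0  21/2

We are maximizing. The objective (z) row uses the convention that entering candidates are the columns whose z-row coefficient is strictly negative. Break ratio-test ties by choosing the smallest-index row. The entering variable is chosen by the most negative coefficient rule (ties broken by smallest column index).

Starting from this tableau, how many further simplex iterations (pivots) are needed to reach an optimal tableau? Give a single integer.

2

pivot: c in, s3 out → z = 282/5
pivot: b in, a out → z = 902/15
No improving column remains; optimal.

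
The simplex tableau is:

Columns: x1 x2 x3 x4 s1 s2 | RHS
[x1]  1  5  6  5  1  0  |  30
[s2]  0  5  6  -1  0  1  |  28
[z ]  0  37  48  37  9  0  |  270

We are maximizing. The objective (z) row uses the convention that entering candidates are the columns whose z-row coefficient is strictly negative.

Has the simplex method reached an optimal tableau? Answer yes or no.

No objective-row coefficient is strictly negative, so no entering variable exists; the tableau is optimal.

yes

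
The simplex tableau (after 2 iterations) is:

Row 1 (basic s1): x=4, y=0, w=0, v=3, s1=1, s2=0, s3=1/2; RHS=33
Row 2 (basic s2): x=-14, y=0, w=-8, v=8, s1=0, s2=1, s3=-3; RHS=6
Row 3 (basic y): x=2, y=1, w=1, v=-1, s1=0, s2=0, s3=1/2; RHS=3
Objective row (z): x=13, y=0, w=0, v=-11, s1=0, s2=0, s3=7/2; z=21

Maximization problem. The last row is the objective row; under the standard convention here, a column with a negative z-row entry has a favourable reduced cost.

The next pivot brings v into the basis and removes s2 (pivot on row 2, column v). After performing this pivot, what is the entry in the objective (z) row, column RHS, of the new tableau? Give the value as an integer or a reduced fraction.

117/4

Pivot element is row 2, column v: 8.
Normalize row 2: new (row 2, RHS) = 6/8 = 3/4.
z-row ← z-row − (-11)·(new row 2): 21 − (-11)·(3/4) = 117/4.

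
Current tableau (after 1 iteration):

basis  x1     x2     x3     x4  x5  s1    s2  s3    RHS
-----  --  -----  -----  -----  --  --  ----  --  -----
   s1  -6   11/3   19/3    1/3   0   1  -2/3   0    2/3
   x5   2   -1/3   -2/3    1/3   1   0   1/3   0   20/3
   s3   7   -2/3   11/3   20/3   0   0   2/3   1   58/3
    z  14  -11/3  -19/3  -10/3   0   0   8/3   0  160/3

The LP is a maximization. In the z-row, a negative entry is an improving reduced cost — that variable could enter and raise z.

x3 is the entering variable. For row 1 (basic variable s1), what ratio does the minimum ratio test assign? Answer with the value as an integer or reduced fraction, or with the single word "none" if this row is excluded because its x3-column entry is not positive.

Ratio = RHS / (x3 entry) = (2/3) / (19/3) = 2/19.

2/19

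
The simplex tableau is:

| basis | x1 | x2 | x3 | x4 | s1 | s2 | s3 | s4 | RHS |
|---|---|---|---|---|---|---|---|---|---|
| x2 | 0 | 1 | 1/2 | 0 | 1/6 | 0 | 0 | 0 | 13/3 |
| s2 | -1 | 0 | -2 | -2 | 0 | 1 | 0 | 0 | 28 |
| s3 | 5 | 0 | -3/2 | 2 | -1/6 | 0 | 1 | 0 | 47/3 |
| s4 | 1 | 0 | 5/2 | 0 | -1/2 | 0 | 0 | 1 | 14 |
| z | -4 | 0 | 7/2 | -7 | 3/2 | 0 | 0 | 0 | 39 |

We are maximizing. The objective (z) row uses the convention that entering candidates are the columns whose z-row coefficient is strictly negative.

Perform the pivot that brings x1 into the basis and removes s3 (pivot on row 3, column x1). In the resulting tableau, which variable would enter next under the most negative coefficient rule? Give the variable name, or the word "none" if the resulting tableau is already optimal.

Pivot element 5. New z-row = old z-row − (-4)·(row 3/5).
Updated z-row coefficients: x1: 0, x2: 0, x3: 23/10, x4: -27/5, s1: 41/30, s2: 0, s3: 4/5, s4: 0.
The most negative is -27/5 in column x4, so x4 would enter next.

x4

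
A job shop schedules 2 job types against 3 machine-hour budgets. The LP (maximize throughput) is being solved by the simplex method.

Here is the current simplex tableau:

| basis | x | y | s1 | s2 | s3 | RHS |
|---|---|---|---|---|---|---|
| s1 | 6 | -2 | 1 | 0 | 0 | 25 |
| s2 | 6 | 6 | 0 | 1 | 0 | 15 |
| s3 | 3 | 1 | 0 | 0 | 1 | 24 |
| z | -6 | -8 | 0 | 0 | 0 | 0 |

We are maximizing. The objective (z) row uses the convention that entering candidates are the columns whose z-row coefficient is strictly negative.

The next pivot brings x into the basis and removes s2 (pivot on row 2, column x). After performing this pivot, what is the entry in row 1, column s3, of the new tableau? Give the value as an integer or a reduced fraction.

0

Pivot element is row 2, column x: 6.
Normalize row 2: new (row 2, s3) = 0/6 = 0.
row 1 ← row 1 − 6·(new row 2): 0 − 6·0 = 0.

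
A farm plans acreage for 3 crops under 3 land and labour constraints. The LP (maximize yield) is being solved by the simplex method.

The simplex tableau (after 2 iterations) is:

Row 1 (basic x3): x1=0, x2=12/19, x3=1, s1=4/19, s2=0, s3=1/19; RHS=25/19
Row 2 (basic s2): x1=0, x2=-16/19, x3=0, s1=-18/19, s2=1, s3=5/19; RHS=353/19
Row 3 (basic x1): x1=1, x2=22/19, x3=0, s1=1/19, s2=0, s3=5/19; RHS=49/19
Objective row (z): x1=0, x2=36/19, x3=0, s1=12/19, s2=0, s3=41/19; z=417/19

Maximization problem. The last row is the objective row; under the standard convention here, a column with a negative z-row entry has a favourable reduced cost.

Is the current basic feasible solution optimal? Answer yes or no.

yes

No objective-row coefficient is strictly negative, so no entering variable exists; the tableau is optimal.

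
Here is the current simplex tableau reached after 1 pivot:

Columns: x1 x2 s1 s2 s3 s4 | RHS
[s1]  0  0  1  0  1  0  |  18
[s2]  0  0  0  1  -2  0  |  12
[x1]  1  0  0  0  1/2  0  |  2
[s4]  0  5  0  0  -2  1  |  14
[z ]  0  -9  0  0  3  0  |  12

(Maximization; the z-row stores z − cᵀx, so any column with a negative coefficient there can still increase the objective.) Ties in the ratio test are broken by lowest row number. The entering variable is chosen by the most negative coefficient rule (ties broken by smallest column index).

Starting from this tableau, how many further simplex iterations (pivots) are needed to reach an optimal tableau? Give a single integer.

2

pivot: x2 in, s4 out → z = 186/5
pivot: s3 in, x1 out → z = 198/5
No improving column remains; optimal.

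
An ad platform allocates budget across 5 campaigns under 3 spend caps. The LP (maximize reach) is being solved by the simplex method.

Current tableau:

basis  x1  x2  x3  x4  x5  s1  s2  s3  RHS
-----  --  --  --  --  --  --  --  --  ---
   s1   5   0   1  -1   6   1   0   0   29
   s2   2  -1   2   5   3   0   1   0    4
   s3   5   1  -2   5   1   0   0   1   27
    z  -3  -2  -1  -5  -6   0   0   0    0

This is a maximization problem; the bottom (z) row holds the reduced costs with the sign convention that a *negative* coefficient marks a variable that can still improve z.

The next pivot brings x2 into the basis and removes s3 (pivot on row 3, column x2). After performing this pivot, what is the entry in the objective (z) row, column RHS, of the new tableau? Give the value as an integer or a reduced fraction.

54

Pivot element is row 3, column x2: 1.
Normalize row 3: new (row 3, RHS) = 27/1 = 27.
z-row ← z-row − (-2)·(new row 3): 0 − (-2)·27 = 54.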